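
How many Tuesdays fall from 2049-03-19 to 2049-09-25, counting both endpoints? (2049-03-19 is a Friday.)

27

2049-03-19 is a Friday; the first Tuesday on or after it is 2049-03-23 (4 days later).
From 2049-03-23 to 2049-09-25: 8 + 30 + 31 + 30 + 31 + 31 + 25 = 186 days (rest of March, April, May, June, July, August, September).
186 ÷ 7 = 26 full weeks with remainder 4, so 26 more Tuesdays after the first → 27.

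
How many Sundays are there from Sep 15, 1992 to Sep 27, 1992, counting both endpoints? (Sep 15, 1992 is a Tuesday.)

2

Sep 15, 1992 is a Tuesday; the first Sunday on or after it is Sep 20, 1992 (5 days later).
From Sep 20, 1992 to Sep 27, 1992 is 27 − 20 = 7 days.
7 ÷ 7 = 1 full weeks with remainder 0, so 1 more Sundays after the first → 2.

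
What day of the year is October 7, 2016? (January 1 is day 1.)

281

Days in months before October: 31 + 29 + 31 + 30 + 31 + 30 + 31 + 31 + 30 = 274.
Plus 7 days into October → day 281.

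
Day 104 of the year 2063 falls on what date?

January has 31 days (104 − 31 = 73 remain).
February has 28 days (73 − 28 = 45 remain).
March has 31 days (45 − 31 = 14 remain).
14 into April → April 14.

2063-04-14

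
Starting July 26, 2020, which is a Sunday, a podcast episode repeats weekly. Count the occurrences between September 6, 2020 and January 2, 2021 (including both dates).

Occurrences land 7·i days after July 26, 2020 for i = 0, 1, 2, …
September 6, 2020 is 42 days after the start; 42 ÷ 7 = 6 remainder 0. First occurrence in the window: #7 on September 6, 2020 (6×7 = 42 days in).
January 2, 2021 is 160 days after the start; 160 ÷ 7 = 22 remainder 6. Last occurrence in the window: #23 on December 27, 2020.
Occurrences #7 through #23: 17 in total.

17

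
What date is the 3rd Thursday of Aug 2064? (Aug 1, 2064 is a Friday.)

Aug 2064 begins on a Friday, so the first Thursday is Aug 7 (6 days later).
The 3rd Thursday is 2 weeks later: 7 + 14 = 21.

Aug 21, 2064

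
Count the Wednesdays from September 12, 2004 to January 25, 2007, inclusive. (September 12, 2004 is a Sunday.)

124

September 12, 2004 is a Sunday; the first Wednesday on or after it is September 15, 2004 (3 days later).
From September 15, 2004 to January 25, 2007: 107 + 365 + 365 + 25 = 862 days (rest of 2004, 2005, 2006, to January 25, 2007 in 2007).
862 ÷ 7 = 123 full weeks with remainder 1, so 123 more Wednesdays after the first → 124.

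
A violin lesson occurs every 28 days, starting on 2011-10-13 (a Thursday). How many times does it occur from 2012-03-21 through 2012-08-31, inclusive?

Occurrences land 28·i days after 2011-10-13 for i = 0, 1, 2, …
2012-03-21 is 160 days after the start; 160 ÷ 28 = 5 remainder 20; since the remainder is 20, round up to i = 6. First occurrence in the window: #7 on 2012-03-29 (6×28 = 168 days in).
2012-08-31 is 323 days after the start; 323 ÷ 28 = 11 remainder 15. Last occurrence in the window: #12 on 2012-08-16.
Occurrences #7 through #12: 6 in total.

6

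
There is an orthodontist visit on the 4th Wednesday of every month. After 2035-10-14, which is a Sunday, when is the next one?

2035-10-24

October 2035 starts on a Monday; its first Wednesday is the 3rd, so the 4th Wednesday is the 24th — 2035-10-24.
2035-10-24 is after 2035-10-14, so that is the next one.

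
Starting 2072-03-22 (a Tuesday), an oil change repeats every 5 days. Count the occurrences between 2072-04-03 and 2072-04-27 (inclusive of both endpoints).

5

Occurrences land 5·i days after 2072-03-22 for i = 0, 1, 2, …
2072-04-03 is 12 days after the start; 12 ÷ 5 = 2 remainder 2; since the remainder is 2, round up to i = 3. First occurrence in the window: #4 on 2072-04-06 (3×5 = 15 days in).
2072-04-27 is 36 days after the start; 36 ÷ 5 = 7 remainder 1. Last occurrence in the window: #8 on 2072-04-26.
Occurrences #4 through #8: 5 in total.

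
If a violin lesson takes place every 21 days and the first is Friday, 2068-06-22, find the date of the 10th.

The 10th occurrence is 9 intervals after the first: 9 × 21 = 189 days after 2068-06-22.
June has 30 days — 8 days to the end of June leaves 181.
July has 31 days (150 left).
August has 31 days (119 left).
September has 30 days (89 left).
October has 31 days (58 left).
November has 30 days (28 left).
28 days into December → 2068-12-28.

2068-12-28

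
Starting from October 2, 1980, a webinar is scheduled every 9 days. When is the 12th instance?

The 12th occurrence is 11 intervals after the first: 11 × 9 = 99 days after October 2, 1980.
October has 31 days — 29 days to the end of October leaves 70.
November has 30 days (40 left).
December has 31 days (9 left).
9 days into January → January 9, 1981.

January 9, 1981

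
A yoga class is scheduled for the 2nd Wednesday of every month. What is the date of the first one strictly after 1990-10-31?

October 1990 starts on a Monday; its first Wednesday is the 3rd, so the 2nd Wednesday is the 10th — 1990-10-10.
That is not after 1990-10-31, so look at November 1990.
November 1990 starts on a Thursday; its first Wednesday is the 7th, so the 2nd Wednesday is the 14th — 1990-11-14.

1990-11-14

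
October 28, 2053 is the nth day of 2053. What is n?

Days in months before October: 31 + 28 + 31 + 30 + 31 + 30 + 31 + 31 + 30 = 273.
Plus 28 days into October → day 301.

301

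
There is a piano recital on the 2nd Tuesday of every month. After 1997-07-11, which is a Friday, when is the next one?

July 1997 starts on a Tuesday; its first Tuesday is the 1st, so the 2nd Tuesday is the 8th — 1997-07-08.
That is not after 1997-07-11, so look at August 1997.
August 1997 starts on a Friday; its first Tuesday is the 5th, so the 2nd Tuesday is the 12th — 1997-08-12.

1997-08-12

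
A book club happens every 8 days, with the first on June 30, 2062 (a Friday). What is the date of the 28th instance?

February 1, 2063

The 28th occurrence is 27 intervals after the first: 27 × 8 = 216 days after June 30, 2062.
June has 30 days — 0 days to the end of June leaves 216.
July has 31 days (185 left).
August has 31 days (154 left).
September has 30 days (124 left).
October has 31 days (93 left).
November has 30 days (63 left).
December has 31 days (32 left).
January has 31 days (1 left).
1 day into February → February 1, 2063.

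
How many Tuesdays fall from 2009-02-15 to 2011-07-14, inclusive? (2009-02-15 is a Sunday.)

2009-02-15 is a Sunday; the first Tuesday on or after it is 2009-02-17 (2 days later).
From 2009-02-17 to 2011-07-14: 317 + 365 + 195 = 877 days (rest of 2009, 2010, to 2011-07-14 in 2011).
877 ÷ 7 = 125 full weeks with remainder 2, so 125 more Tuesdays after the first → 126.

126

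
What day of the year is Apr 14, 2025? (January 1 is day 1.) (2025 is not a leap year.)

104

Days in months before Apr: 31 + 28 + 31 = 90.
Plus 14 days into Apr → day 104.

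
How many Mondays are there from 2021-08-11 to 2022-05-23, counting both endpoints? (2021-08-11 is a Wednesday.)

2021-08-11 is a Wednesday; the first Monday on or after it is 2021-08-16 (5 days later).
From 2021-08-16 to 2022-05-23: 15 + 30 + 31 + 30 + 31 + 31 + 28 + 31 + 30 + 23 = 280 days (rest of August, September, October, November, December, January, February, March, April, May).
280 ÷ 7 = 40 full weeks with remainder 0, so 40 more Mondays after the first → 41.

41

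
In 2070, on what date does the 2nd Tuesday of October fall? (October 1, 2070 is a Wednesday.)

October 14, 2070

October 2070 begins on a Wednesday, so the first Tuesday is October 7 (6 days later).
The 2nd Tuesday is 1 weeks later: 7 + 7 = 14.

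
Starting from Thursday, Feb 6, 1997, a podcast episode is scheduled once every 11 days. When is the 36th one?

The 36th occurrence is 35 intervals after the first: 35 × 11 = 385 days after Feb 6, 1997.
Feb has 28 days — 22 days to the end of Feb leaves 363.
Mar has 31 days (332 left).
Apr has 30 days (302 left).
May has 31 days (271 left).
Jun has 30 days (241 left).
Jul has 31 days (210 left).
Aug has 31 days (179 left).
Sep has 30 days (149 left).
Oct has 31 days (118 left).
Nov has 30 days (88 left).
Dec has 31 days (57 left).
Jan has 31 days (26 left).
26 days into Feb → Feb 26, 1998.

Feb 26, 1998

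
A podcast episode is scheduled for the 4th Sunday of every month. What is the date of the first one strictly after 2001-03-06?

March 2001 starts on a Thursday; its first Sunday is the 4th, so the 4th Sunday is the 25th — 2001-03-25.
2001-03-25 is after 2001-03-06, so that is the next one.

2001-03-25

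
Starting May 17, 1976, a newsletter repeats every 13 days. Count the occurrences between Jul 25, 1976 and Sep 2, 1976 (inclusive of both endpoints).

3

Occurrences land 13·i days after May 17, 1976 for i = 0, 1, 2, …
Jul 25, 1976 is 69 days after the start; 69 ÷ 13 = 5 remainder 4; since the remainder is 4, round up to i = 6. First occurrence in the window: #7 on Aug 3, 1976 (6×13 = 78 days in).
Sep 2, 1976 is 108 days after the start; 108 ÷ 13 = 8 remainder 4. Last occurrence in the window: #9 on Aug 29, 1976.
Occurrences #7 through #9: 3 in total.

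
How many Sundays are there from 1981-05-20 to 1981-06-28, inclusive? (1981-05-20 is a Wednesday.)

6

1981-05-20 is a Wednesday; the first Sunday on or after it is 1981-05-24 (4 days later).
From 1981-05-24 to 1981-06-28: 7 + 28 = 35 days (rest of May, June).
35 ÷ 7 = 5 full weeks with remainder 0, so 5 more Sundays after the first → 6.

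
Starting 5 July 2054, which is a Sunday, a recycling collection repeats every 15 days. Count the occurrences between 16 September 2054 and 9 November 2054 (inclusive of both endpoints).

Occurrences land 15·i days after 5 July 2054 for i = 0, 1, 2, …
16 September 2054 is 73 days after the start; 73 ÷ 15 = 4 remainder 13; since the remainder is 13, round up to i = 5. First occurrence in the window: #6 on 18 September 2054 (5×15 = 75 days in).
9 November 2054 is 127 days after the start; 127 ÷ 15 = 8 remainder 7. Last occurrence in the window: #9 on 2 November 2054.
Occurrences #6 through #9: 4 in total.

4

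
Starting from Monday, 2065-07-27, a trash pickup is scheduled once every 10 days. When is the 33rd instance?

The 33rd occurrence is 32 intervals after the first: 32 × 10 = 320 days after 2065-07-27.
July has 31 days — 4 days to the end of July leaves 316.
August has 31 days (285 left).
September has 30 days (255 left).
October has 31 days (224 left).
November has 30 days (194 left).
December has 31 days (163 left).
January has 31 days (132 left).
February has 28 days (104 left).
March has 31 days (73 left).
April has 30 days (43 left).
May has 31 days (12 left).
12 days into June → 2066-06-12.

2066-06-12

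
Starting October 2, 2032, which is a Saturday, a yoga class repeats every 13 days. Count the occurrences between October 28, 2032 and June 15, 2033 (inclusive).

18

Occurrences land 13·i days after October 2, 2032 for i = 0, 1, 2, …
October 28, 2032 is 26 days after the start; 26 ÷ 13 = 2 remainder 0. First occurrence in the window: #3 on October 28, 2032 (2×13 = 26 days in).
June 15, 2033 is 256 days after the start; 256 ÷ 13 = 19 remainder 9. Last occurrence in the window: #20 on June 6, 2033.
Occurrences #3 through #20: 18 in total.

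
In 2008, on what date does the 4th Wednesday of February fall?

The first Wednesday of February 2008 is February 6.
The 4th Wednesday is 3 weeks later: 6 + 21 = 27.

2008-02-27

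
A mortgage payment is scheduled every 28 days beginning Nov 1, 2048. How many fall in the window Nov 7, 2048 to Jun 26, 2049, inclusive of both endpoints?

Occurrences land 28·i days after Nov 1, 2048 for i = 0, 1, 2, …
Nov 7, 2048 is 6 days after the start; 6 ÷ 28 = 0 remainder 6; since the remainder is 6, round up to i = 1. First occurrence in the window: #2 on Nov 29, 2048 (1×28 = 28 days in).
Jun 26, 2049 is 237 days after the start; 237 ÷ 28 = 8 remainder 13. Last occurrence in the window: #9 on Jun 13, 2049.
Occurrences #2 through #9: 8 in total.

8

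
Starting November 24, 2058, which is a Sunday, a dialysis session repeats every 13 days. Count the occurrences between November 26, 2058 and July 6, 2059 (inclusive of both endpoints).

17

Occurrences land 13·i days after November 24, 2058 for i = 0, 1, 2, …
November 26, 2058 is 2 days after the start; 2 ÷ 13 = 0 remainder 2; since the remainder is 2, round up to i = 1. First occurrence in the window: #2 on December 7, 2058 (1×13 = 13 days in).
July 6, 2059 is 224 days after the start; 224 ÷ 13 = 17 remainder 3. Last occurrence in the window: #18 on July 3, 2059.
Occurrences #2 through #18: 17 in total.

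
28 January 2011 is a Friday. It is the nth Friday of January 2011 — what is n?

4th

Day 28 falls in week ⌈28/7⌉ of the month.
Days 1–7 hold the 1st Friday, 8–14 the 2nd, 15–21 the 3rd, 22–28 the 4th, 29–31 the 5th.
28 is in the range for the 4th.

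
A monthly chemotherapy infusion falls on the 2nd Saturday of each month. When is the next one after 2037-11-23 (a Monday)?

November 2037 starts on a Sunday; its first Saturday is the 7th, so the 2nd Saturday is the 14th — 2037-11-14.
That is not after 2037-11-23, so look at December 2037.
December 2037 starts on a Tuesday; its first Saturday is the 5th, so the 2nd Saturday is the 12th — 2037-12-12.

2037-12-12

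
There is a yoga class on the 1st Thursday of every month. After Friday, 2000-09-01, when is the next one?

2000-09-07

September 2000 starts on a Friday, so its 1st Thursday is 2000-09-07 (6 days in).
2000-09-07 is after 2000-09-01, so that is the next one.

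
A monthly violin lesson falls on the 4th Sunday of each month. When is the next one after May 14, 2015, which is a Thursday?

May 24, 2015

May 2015 starts on a Friday; its first Sunday is the 3rd, so the 4th Sunday is the 24th — May 24, 2015.
May 24, 2015 is after May 14, 2015, so that is the next one.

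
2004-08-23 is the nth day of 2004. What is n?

Days in months before August: 31 + 29 + 31 + 30 + 31 + 30 + 31 = 213.
Plus 23 days into August → day 236.

236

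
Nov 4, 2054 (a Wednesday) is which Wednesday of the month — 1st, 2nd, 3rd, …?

Day 4 falls in week ⌈4/7⌉ of the month.
Days 1–7 hold the 1st Wednesday, 8–14 the 2nd, 15–21 the 3rd, 22–28 the 4th, 29–31 the 5th.
4 is in the range for the 1st.

1st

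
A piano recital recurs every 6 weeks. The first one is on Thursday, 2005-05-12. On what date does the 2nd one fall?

2005-06-23

The 2nd occurrence is 1 interval after the first: 1 × 42 = 42 days after 2005-05-12.
May has 31 days — 19 days to the end of May leaves 23.
23 days into June → 2005-06-23.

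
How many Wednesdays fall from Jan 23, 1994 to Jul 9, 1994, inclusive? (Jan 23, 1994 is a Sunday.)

Jan 23, 1994 is a Sunday; the first Wednesday on or after it is Jan 26, 1994 (3 days later).
From Jan 26, 1994 to Jul 9, 1994: 5 + 28 + 31 + 30 + 31 + 30 + 9 = 164 days (rest of Jan, Feb, Mar, Apr, May, Jun, Jul).
164 ÷ 7 = 23 full weeks with remainder 3, so 23 more Wednesdays after the first → 24.

24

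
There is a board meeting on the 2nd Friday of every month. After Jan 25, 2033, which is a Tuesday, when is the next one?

Feb 11, 2033

Jan 2033 starts on a Saturday; its first Friday is the 7th, so the 2nd Friday is the 14th — Jan 14, 2033.
That is not after Jan 25, 2033, so look at Feb 2033.
Feb 2033 starts on a Tuesday; its first Friday is the 4th, so the 2nd Friday is the 11th — Feb 11, 2033.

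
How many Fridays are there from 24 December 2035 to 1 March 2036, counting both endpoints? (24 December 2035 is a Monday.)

10

24 December 2035 is a Monday; the first Friday on or after it is 28 December 2035 (4 days later).
From 28 December 2035 to 1 March 2036: 3 + 31 + 29 + 1 = 64 days (rest of December, January, February, March).
64 ÷ 7 = 9 full weeks with remainder 1, so 9 more Fridays after the first → 10.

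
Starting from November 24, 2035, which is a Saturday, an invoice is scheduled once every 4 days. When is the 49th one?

The 49th occurrence is 48 intervals after the first: 48 × 4 = 192 days after November 24, 2035.
November has 30 days — 6 days to the end of November leaves 186.
December has 31 days (155 left).
January has 31 days (124 left).
February has 29 days (95 left).
March has 31 days (64 left).
April has 30 days (34 left).
May has 31 days (3 left).
3 days into June → June 3, 2036.

June 3, 2036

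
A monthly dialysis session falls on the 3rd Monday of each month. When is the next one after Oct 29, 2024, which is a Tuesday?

Oct 2024 starts on a Tuesday; its first Monday is the 7th, so the 3rd Monday is the 21st — Oct 21, 2024.
That is not after Oct 29, 2024, so look at Nov 2024.
Nov 2024 starts on a Friday; its first Monday is the 4th, so the 3rd Monday is the 18th — Nov 18, 2024.

Nov 18, 2024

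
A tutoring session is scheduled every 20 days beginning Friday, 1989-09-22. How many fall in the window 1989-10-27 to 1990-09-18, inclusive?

17

Occurrences land 20·i days after 1989-09-22 for i = 0, 1, 2, …
1989-10-27 is 35 days after the start; 35 ÷ 20 = 1 remainder 15; since the remainder is 15, round up to i = 2. First occurrence in the window: #3 on 1989-11-01 (2×20 = 40 days in).
1990-09-18 is 361 days after the start; 361 ÷ 20 = 18 remainder 1. Last occurrence in the window: #19 on 1990-09-17.
Occurrences #3 through #19: 17 in total.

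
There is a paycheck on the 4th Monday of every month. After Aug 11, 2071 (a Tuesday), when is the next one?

Aug 2071 starts on a Saturday; its first Monday is the 3rd, so the 4th Monday is the 24th — Aug 24, 2071.
Aug 24, 2071 is after Aug 11, 2071, so that is the next one.

Aug 24, 2071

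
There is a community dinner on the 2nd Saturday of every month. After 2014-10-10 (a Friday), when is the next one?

October 2014 starts on a Wednesday; its first Saturday is the 4th, so the 2nd Saturday is the 11th — 2014-10-11.
2014-10-11 is after 2014-10-10, so that is the next one.

2014-10-11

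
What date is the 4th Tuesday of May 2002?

2002-05-28

May 2002 begins on a Wednesday, so the first Tuesday is May 7 (6 days later).
The 4th Tuesday is 3 weeks later: 7 + 21 = 28.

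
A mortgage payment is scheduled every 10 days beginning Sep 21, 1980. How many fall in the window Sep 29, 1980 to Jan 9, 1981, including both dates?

Occurrences land 10·i days after Sep 21, 1980 for i = 0, 1, 2, …
Sep 29, 1980 is 8 days after the start; 8 ÷ 10 = 0 remainder 8; since the remainder is 8, round up to i = 1. First occurrence in the window: #2 on Oct 1, 1980 (1×10 = 10 days in).
Jan 9, 1981 is 110 days after the start; 110 ÷ 10 = 11 remainder 0. Last occurrence in the window: #12 on Jan 9, 1981.
Occurrences #2 through #12: 11 in total.

11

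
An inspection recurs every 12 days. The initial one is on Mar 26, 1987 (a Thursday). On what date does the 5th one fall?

May 13, 1987

The 5th occurrence is 4 intervals after the first: 4 × 12 = 48 days after Mar 26, 1987.
Mar has 31 days — 5 days to the end of Mar leaves 43.
Apr has 30 days (13 left).
13 days into May → May 13, 1987.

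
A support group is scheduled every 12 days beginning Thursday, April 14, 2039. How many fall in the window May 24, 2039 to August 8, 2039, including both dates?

Occurrences land 12·i days after April 14, 2039 for i = 0, 1, 2, …
May 24, 2039 is 40 days after the start; 40 ÷ 12 = 3 remainder 4; since the remainder is 4, round up to i = 4. First occurrence in the window: #5 on June 1, 2039 (4×12 = 48 days in).
August 8, 2039 is 116 days after the start; 116 ÷ 12 = 9 remainder 8. Last occurrence in the window: #10 on July 31, 2039.
Occurrences #5 through #10: 6 in total.

6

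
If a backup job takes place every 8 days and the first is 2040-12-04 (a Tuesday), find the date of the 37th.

2041-09-18

The 37th occurrence is 36 intervals after the first: 36 × 8 = 288 days after 2040-12-04.
December has 31 days — 27 days to the end of December leaves 261.
January has 31 days (230 left).
February has 28 days (202 left).
March has 31 days (171 left).
April has 30 days (141 left).
May has 31 days (110 left).
June has 30 days (80 left).
July has 31 days (49 left).
August has 31 days (18 left).
18 days into September → 2041-09-18.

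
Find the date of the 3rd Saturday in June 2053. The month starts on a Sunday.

June 2053 begins on a Sunday, so the first Saturday is June 7 (6 days later).
The 3rd Saturday is 2 weeks later: 7 + 14 = 21.

2053-06-21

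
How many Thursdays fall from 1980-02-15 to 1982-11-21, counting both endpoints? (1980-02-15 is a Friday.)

144

1980-02-15 is a Friday; the first Thursday on or after it is 1980-02-21 (6 days later).
From 1980-02-21 to 1982-11-21: 314 + 365 + 325 = 1004 days (rest of 1980, 1981, to 1982-11-21 in 1982).
1004 ÷ 7 = 143 full weeks with remainder 3, so 143 more Thursdays after the first → 144.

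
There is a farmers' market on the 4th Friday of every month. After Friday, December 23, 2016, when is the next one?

December 2016 starts on a Thursday; its first Friday is the 2nd, so the 4th Friday is the 23rd — December 23, 2016.
That is not after December 23, 2016, so look at January 2017.
January 2017 starts on a Sunday; its first Friday is the 6th, so the 4th Friday is the 27th — January 27, 2017.

January 27, 2017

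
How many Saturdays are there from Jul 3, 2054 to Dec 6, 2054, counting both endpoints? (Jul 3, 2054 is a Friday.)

23

Jul 3, 2054 is a Friday; the first Saturday on or after it is Jul 4, 2054 (1 day later).
From Jul 4, 2054 to Dec 6, 2054: 27 + 31 + 30 + 31 + 30 + 6 = 155 days (rest of Jul, Aug, Sep, Oct, Nov, Dec).
155 ÷ 7 = 22 full weeks with remainder 1, so 22 more Saturdays after the first → 23.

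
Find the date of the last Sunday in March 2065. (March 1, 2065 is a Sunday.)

March 29, 2065

March 2065 begins on a Sunday, so the first Sunday is March 1.
March 2065 has 31 days. Adding weeks: 1, 8, 15, 22, 29 — the last one ≤ 31 is the 29th.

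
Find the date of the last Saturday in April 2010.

2010-04-24

April 2010 begins on a Thursday, so the first Saturday is April 3 (2 days later).
April 2010 has 30 days. Adding weeks: 3, 10, 17, 24 — the last one ≤ 30 is the 24th.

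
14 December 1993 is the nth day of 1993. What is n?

348

Days in months before December: 31 + 28 + 31 + 30 + 31 + 30 + 31 + 31 + 30 + 31 + 30 = 334.
Plus 14 days into December → day 348.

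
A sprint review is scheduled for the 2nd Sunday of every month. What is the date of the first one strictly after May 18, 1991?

May 1991 starts on a Wednesday; its first Sunday is the 5th, so the 2nd Sunday is the 12th — May 12, 1991.
That is not after May 18, 1991, so look at Jun 1991.
Jun 1991 starts on a Saturday; its first Sunday is the 2nd, so the 2nd Sunday is the 9th — Jun 9, 1991.

Jun 9, 1991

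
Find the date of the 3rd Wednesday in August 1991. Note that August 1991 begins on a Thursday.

August 1991 begins on a Thursday, so the first Wednesday is August 7 (6 days later).
The 3rd Wednesday is 2 weeks later: 7 + 14 = 21.

21 August 1991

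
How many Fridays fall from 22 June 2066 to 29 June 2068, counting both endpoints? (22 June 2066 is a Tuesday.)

106

22 June 2066 is a Tuesday; the first Friday on or after it is 25 June 2066 (3 days later).
From 25 June 2066 to 29 June 2068: 189 + 365 + 181 = 735 days (rest of 2066, 2067, to 29 June 2068 in 2068).
735 ÷ 7 = 105 full weeks with remainder 0, so 105 more Fridays after the first → 106.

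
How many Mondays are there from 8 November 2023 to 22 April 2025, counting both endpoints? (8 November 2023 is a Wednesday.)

8 November 2023 is a Wednesday; the first Monday on or after it is 13 November 2023 (5 days later).
From 13 November 2023 to 22 April 2025: 48 + 366 + 112 = 526 days (rest of 2023, 2024, to 22 April 2025 in 2025).
526 ÷ 7 = 75 full weeks with remainder 1, so 75 more Mondays after the first → 76.

76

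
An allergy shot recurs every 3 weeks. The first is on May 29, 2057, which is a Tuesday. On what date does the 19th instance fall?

June 11, 2058

The 19th occurrence is 18 intervals after the first: 18 × 21 = 378 days after May 29, 2057.
May has 31 days — 2 days to the end of May leaves 376.
June has 30 days (346 left).
July has 31 days (315 left).
August has 31 days (284 left).
September has 30 days (254 left).
October has 31 days (223 left).
November has 30 days (193 left).
December has 31 days (162 left).
January has 31 days (131 left).
February has 28 days (103 left).
March has 31 days (72 left).
April has 30 days (42 left).
May has 31 days (11 left).
11 days into June → June 11, 2058.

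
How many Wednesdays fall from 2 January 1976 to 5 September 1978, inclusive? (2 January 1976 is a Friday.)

139

2 January 1976 is a Friday; the first Wednesday on or after it is 7 January 1976 (5 days later).
From 7 January 1976 to 5 September 1978: 359 + 365 + 248 = 972 days (rest of 1976, 1977, to 5 September 1978 in 1978).
972 ÷ 7 = 138 full weeks with remainder 6, so 138 more Wednesdays after the first → 139.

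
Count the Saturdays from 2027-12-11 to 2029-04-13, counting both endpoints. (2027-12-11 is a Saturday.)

70

2027-12-11 is a Saturday; the first Saturday on or after it is 2027-12-11.
From 2027-12-11 to 2029-04-13: 20 + 366 + 103 = 489 days (rest of 2027, 2028, to 2029-04-13 in 2029).
489 ÷ 7 = 69 full weeks with remainder 6, so 69 more Saturdays after the first → 70.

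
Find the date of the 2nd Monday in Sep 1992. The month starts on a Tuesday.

Sep 1992 begins on a Tuesday, so the first Monday is Sep 7 (6 days later).
The 2nd Monday is 1 weeks later: 7 + 7 = 14.

Sep 14, 1992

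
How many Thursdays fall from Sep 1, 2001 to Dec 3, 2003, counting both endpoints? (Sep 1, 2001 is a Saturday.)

Sep 1, 2001 is a Saturday; the first Thursday on or after it is Sep 6, 2001 (5 days later).
From Sep 6, 2001 to Dec 3, 2003: 116 + 365 + 337 = 818 days (rest of 2001, 2002, to Dec 3, 2003 in 2003).
818 ÷ 7 = 116 full weeks with remainder 6, so 116 more Thursdays after the first → 117.

117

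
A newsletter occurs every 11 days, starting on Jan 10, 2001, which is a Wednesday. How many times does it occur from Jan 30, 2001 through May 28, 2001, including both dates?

Occurrences land 11·i days after Jan 10, 2001 for i = 0, 1, 2, …
Jan 30, 2001 is 20 days after the start; 20 ÷ 11 = 1 remainder 9; since the remainder is 9, round up to i = 2. First occurrence in the window: #3 on Feb 1, 2001 (2×11 = 22 days in).
May 28, 2001 is 138 days after the start; 138 ÷ 11 = 12 remainder 6. Last occurrence in the window: #13 on May 22, 2001.
Occurrences #3 through #13: 11 in total.

11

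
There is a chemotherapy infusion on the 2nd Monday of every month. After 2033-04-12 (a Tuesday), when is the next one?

2033-05-09

April 2033 starts on a Friday; its first Monday is the 4th, so the 2nd Monday is the 11th — 2033-04-11.
That is not after 2033-04-12, so look at May 2033.
May 2033 starts on a Sunday; its first Monday is the 2nd, so the 2nd Monday is the 9th — 2033-05-09.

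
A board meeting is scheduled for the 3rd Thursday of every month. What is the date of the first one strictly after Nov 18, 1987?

Nov 19, 1987

Nov 1987 starts on a Sunday; its first Thursday is the 5th, so the 3rd Thursday is the 19th — Nov 19, 1987.
Nov 19, 1987 is after Nov 18, 1987, so that is the next one.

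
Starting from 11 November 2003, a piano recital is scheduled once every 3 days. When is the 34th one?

18 February 2004

The 34th occurrence is 33 intervals after the first: 33 × 3 = 99 days after 11 November 2003.
November has 30 days — 19 days to the end of November leaves 80.
December has 31 days (49 left).
January has 31 days (18 left).
18 days into February → 18 February 2004.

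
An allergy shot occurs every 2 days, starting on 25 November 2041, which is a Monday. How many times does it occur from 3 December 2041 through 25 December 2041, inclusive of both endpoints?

12

Occurrences land 2·i days after 25 November 2041 for i = 0, 1, 2, …
3 December 2041 is 8 days after the start; 8 ÷ 2 = 4 remainder 0. First occurrence in the window: #5 on 3 December 2041 (4×2 = 8 days in).
25 December 2041 is 30 days after the start; 30 ÷ 2 = 15 remainder 0. Last occurrence in the window: #16 on 25 December 2041.
Occurrences #5 through #16: 12 in total.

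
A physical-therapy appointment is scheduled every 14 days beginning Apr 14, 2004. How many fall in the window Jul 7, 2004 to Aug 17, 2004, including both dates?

3

Occurrences land 14·i days after Apr 14, 2004 for i = 0, 1, 2, …
Jul 7, 2004 is 84 days after the start; 84 ÷ 14 = 6 remainder 0. First occurrence in the window: #7 on Jul 7, 2004 (6×14 = 84 days in).
Aug 17, 2004 is 125 days after the start; 125 ÷ 14 = 8 remainder 13. Last occurrence in the window: #9 on Aug 4, 2004.
Occurrences #7 through #9: 3 in total.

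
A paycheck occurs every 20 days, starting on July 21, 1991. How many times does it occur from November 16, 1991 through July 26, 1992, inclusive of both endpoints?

13

Occurrences land 20·i days after July 21, 1991 for i = 0, 1, 2, …
November 16, 1991 is 118 days after the start; 118 ÷ 20 = 5 remainder 18; since the remainder is 18, round up to i = 6. First occurrence in the window: #7 on November 18, 1991 (6×20 = 120 days in).
July 26, 1992 is 371 days after the start; 371 ÷ 20 = 18 remainder 11. Last occurrence in the window: #19 on July 15, 1992.
Occurrences #7 through #19: 13 in total.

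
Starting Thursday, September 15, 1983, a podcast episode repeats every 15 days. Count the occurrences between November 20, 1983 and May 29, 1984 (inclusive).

13

Occurrences land 15·i days after September 15, 1983 for i = 0, 1, 2, …
November 20, 1983 is 66 days after the start; 66 ÷ 15 = 4 remainder 6; since the remainder is 6, round up to i = 5. First occurrence in the window: #6 on November 29, 1983 (5×15 = 75 days in).
May 29, 1984 is 257 days after the start; 257 ÷ 15 = 17 remainder 2. Last occurrence in the window: #18 on May 27, 1984.
Occurrences #6 through #18: 13 in total.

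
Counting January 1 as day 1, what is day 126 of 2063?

January has 31 days (126 − 31 = 95 remain).
February has 28 days (95 − 28 = 67 remain).
March has 31 days (67 − 31 = 36 remain).
April has 30 days (36 − 30 = 6 remain).
6 into May → May 6.

6 May 2063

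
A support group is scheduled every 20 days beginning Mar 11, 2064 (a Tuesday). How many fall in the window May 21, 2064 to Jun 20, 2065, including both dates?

Occurrences land 20·i days after Mar 11, 2064 for i = 0, 1, 2, …
May 21, 2064 is 71 days after the start; 71 ÷ 20 = 3 remainder 11; since the remainder is 11, round up to i = 4. First occurrence in the window: #5 on May 30, 2064 (4×20 = 80 days in).
Jun 20, 2065 is 466 days after the start; 466 ÷ 20 = 23 remainder 6. Last occurrence in the window: #24 on Jun 14, 2065.
Occurrences #5 through #24: 20 in total.

20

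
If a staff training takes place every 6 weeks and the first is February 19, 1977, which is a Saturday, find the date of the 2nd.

April 2, 1977

The 2nd occurrence is 1 interval after the first: 1 × 42 = 42 days after February 19, 1977.
February has 28 days — 9 days to the end of February leaves 33.
March has 31 days (2 left).
2 days into April → April 2, 1977.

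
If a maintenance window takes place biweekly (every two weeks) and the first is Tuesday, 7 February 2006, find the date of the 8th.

The 8th occurrence is 7 intervals after the first: 7 × 14 = 98 days after 7 February 2006.
February has 28 days — 21 days to the end of February leaves 77.
March has 31 days (46 left).
April has 30 days (16 left).
16 days into May → 16 May 2006.

16 May 2006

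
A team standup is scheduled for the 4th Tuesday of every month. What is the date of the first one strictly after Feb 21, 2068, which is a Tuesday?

Feb 28, 2068

Feb 2068 starts on a Wednesday; its first Tuesday is the 7th, so the 4th Tuesday is the 28th — Feb 28, 2068.
Feb 28, 2068 is after Feb 21, 2068, so that is the next one.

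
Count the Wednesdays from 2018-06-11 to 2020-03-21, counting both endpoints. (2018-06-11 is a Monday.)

93

2018-06-11 is a Monday; the first Wednesday on or after it is 2018-06-13 (2 days later).
From 2018-06-13 to 2020-03-21: 201 + 365 + 81 = 647 days (rest of 2018, 2019, to 2020-03-21 in 2020).
647 ÷ 7 = 92 full weeks with remainder 3, so 92 more Wednesdays after the first → 93.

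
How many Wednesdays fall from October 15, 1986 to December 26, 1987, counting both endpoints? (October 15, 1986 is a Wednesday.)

63

October 15, 1986 is a Wednesday; the first Wednesday on or after it is October 15, 1986.
From October 15, 1986 to December 26, 1987: 77 + 360 = 437 days (rest of 1986, to December 26, 1987 in 1987).
437 ÷ 7 = 62 full weeks with remainder 3, so 62 more Wednesdays after the first → 63.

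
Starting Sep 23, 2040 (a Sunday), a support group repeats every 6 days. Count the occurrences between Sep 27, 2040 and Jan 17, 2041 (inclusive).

Occurrences land 6·i days after Sep 23, 2040 for i = 0, 1, 2, …
Sep 27, 2040 is 4 days after the start; 4 ÷ 6 = 0 remainder 4; since the remainder is 4, round up to i = 1. First occurrence in the window: #2 on Sep 29, 2040 (1×6 = 6 days in).
Jan 17, 2041 is 116 days after the start; 116 ÷ 6 = 19 remainder 2. Last occurrence in the window: #20 on Jan 15, 2041.
Occurrences #2 through #20: 19 in total.

19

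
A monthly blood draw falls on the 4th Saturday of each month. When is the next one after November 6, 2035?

November 2035 starts on a Thursday; its first Saturday is the 3rd, so the 4th Saturday is the 24th — November 24, 2035.
November 24, 2035 is after November 6, 2035, so that is the next one.

November 24, 2035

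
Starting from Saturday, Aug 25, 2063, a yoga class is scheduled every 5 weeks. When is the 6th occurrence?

Feb 16, 2064

The 6th occurrence is 5 intervals after the first: 5 × 35 = 175 days after Aug 25, 2063.
Aug has 31 days — 6 days to the end of Aug leaves 169.
Sep has 30 days (139 left).
Oct has 31 days (108 left).
Nov has 30 days (78 left).
Dec has 31 days (47 left).
Jan has 31 days (16 left).
16 days into Feb → Feb 16, 2064.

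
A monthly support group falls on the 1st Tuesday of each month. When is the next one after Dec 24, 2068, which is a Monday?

Dec 2068 starts on a Saturday, so its 1st Tuesday is Dec 4, 2068 (3 days in).
That is not after Dec 24, 2068, so look at Jan 2069.
Jan 2069 starts on a Tuesday, so its 1st Tuesday is Jan 1, 2069.

Jan 1, 2069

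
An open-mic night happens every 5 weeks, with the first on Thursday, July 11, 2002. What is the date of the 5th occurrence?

November 28, 2002

The 5th occurrence is 4 intervals after the first: 4 × 35 = 140 days after July 11, 2002.
July has 31 days — 20 days to the end of July leaves 120.
August has 31 days (89 left).
September has 30 days (59 left).
October has 31 days (28 left).
28 days into November → November 28, 2002.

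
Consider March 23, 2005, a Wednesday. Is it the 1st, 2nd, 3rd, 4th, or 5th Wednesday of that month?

4th

Day 23 falls in week ⌈23/7⌉ of the month.
Days 1–7 hold the 1st Wednesday, 8–14 the 2nd, 15–21 the 3rd, 22–28 the 4th, 29–31 the 5th.
23 is in the range for the 4th.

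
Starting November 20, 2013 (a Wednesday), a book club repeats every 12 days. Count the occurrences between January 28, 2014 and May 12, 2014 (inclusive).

9

Occurrences land 12·i days after November 20, 2013 for i = 0, 1, 2, …
January 28, 2014 is 69 days after the start; 69 ÷ 12 = 5 remainder 9; since the remainder is 9, round up to i = 6. First occurrence in the window: #7 on January 31, 2014 (6×12 = 72 days in).
May 12, 2014 is 173 days after the start; 173 ÷ 12 = 14 remainder 5. Last occurrence in the window: #15 on May 7, 2014.
Occurrences #7 through #15: 9 in total.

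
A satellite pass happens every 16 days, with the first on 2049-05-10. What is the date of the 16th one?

The 16th occurrence is 15 intervals after the first: 15 × 16 = 240 days after 2049-05-10.
May has 31 days — 21 days to the end of May leaves 219.
June has 30 days (189 left).
July has 31 days (158 left).
August has 31 days (127 left).
September has 30 days (97 left).
October has 31 days (66 left).
November has 30 days (36 left).
December has 31 days (5 left).
5 days into January → 2050-01-05.

2050-01-05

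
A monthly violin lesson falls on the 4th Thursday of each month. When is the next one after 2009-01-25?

2009-02-26

January 2009 starts on a Thursday; its first Thursday is the 1st, so the 4th Thursday is the 22nd — 2009-01-22.
That is not after 2009-01-25, so look at February 2009.
February 2009 starts on a Sunday; its first Thursday is the 5th, so the 4th Thursday is the 26th — 2009-02-26.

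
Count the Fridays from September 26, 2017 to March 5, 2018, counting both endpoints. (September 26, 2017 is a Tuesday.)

September 26, 2017 is a Tuesday; the first Friday on or after it is September 29, 2017 (3 days later).
From September 29, 2017 to March 5, 2018: 1 + 31 + 30 + 31 + 31 + 28 + 5 = 157 days (rest of September, October, November, December, January, February, March).
157 ÷ 7 = 22 full weeks with remainder 3, so 22 more Fridays after the first → 23.

23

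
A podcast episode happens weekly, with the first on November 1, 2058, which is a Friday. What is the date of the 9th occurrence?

The 9th occurrence is 8 intervals after the first: 8 × 7 = 56 days after November 1, 2058.
November has 30 days — 29 days to the end of November leaves 27.
27 days into December → December 27, 2058.

December 27, 2058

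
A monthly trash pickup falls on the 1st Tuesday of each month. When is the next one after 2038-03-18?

2038-04-06

March 2038 starts on a Monday, so its 1st Tuesday is 2038-03-02 (1 day in).
That is not after 2038-03-18, so look at April 2038.
April 2038 starts on a Thursday, so its 1st Tuesday is 2038-04-06 (5 days in).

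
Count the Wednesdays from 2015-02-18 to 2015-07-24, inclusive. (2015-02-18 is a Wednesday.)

2015-02-18 is a Wednesday; the first Wednesday on or after it is 2015-02-18.
From 2015-02-18 to 2015-07-24: 10 + 31 + 30 + 31 + 30 + 24 = 156 days (rest of February, March, April, May, June, July).
156 ÷ 7 = 22 full weeks with remainder 2, so 22 more Wednesdays after the first → 23.

23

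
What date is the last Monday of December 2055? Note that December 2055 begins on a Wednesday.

2055-12-27

December 2055 begins on a Wednesday, so the first Monday is December 6 (5 days later).
December 2055 has 31 days. Adding weeks: 6, 13, 20, 27 — the last one ≤ 31 is the 27th.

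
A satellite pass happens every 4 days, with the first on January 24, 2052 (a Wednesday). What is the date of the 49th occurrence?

The 49th occurrence is 48 intervals after the first: 48 × 4 = 192 days after January 24, 2052.
January has 31 days — 7 days to the end of January leaves 185.
February has 29 days (156 left).
March has 31 days (125 left).
April has 30 days (95 left).
May has 31 days (64 left).
June has 30 days (34 left).
July has 31 days (3 left).
3 days into August → August 3, 2052.

August 3, 2052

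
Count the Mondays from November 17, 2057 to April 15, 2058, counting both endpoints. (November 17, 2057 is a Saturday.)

November 17, 2057 is a Saturday; the first Monday on or after it is November 19, 2057 (2 days later).
From November 19, 2057 to April 15, 2058: 11 + 31 + 31 + 28 + 31 + 15 = 147 days (rest of November, December, January, February, March, April).
147 ÷ 7 = 21 full weeks with remainder 0, so 21 more Mondays after the first → 22.

22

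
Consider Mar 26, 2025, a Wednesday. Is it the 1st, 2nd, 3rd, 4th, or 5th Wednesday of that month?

Day 26 falls in week ⌈26/7⌉ of the month.
Days 1–7 hold the 1st Wednesday, 8–14 the 2nd, 15–21 the 3rd, 22–28 the 4th, 29–31 the 5th.
26 is in the range for the 4th.

4th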